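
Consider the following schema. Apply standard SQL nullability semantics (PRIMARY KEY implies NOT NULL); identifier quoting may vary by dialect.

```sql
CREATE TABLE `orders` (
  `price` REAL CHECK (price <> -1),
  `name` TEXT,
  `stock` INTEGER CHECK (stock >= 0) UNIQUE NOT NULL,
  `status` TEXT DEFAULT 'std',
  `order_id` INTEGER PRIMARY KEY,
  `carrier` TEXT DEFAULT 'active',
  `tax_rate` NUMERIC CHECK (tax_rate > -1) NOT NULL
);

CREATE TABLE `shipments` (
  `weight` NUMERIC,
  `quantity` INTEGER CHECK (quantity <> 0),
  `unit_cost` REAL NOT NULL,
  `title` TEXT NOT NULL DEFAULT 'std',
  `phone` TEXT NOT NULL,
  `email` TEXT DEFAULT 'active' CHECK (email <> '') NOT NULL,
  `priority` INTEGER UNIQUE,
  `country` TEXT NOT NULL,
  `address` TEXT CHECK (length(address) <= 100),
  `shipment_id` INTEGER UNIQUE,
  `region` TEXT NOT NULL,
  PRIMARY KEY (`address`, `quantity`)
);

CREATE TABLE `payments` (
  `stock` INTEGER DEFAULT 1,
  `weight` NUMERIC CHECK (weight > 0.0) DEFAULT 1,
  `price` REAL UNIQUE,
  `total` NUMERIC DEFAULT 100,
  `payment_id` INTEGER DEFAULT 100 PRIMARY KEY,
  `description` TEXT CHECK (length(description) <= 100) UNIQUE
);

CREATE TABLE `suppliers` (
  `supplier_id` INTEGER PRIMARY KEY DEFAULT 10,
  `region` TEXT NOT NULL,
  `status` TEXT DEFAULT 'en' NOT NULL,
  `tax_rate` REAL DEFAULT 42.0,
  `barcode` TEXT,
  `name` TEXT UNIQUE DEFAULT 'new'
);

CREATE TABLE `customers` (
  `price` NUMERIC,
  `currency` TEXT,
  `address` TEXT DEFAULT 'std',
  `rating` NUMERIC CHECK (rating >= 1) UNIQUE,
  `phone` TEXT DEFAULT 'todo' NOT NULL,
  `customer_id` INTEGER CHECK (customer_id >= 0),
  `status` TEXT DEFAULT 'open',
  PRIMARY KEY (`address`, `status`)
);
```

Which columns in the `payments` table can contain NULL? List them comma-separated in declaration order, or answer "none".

stock, weight, price, total, description

- stock: DEFAULT only fills an omitted column; an explicit NULL is still allowed → nullable.
- weight: CHECK does not forbid NULL (a CHECK constraint passes when its expression is NULL) → nullable.
- price: UNIQUE does not imply NOT NULL → nullable.
- total: DEFAULT only fills an omitted column; an explicit NULL is still allowed → nullable.
- payment_id: part of the PRIMARY KEY, which implies NOT NULL → not nullable.
- description: CHECK does not forbid NULL (a CHECK constraint passes when its expression is NULL) → nullable.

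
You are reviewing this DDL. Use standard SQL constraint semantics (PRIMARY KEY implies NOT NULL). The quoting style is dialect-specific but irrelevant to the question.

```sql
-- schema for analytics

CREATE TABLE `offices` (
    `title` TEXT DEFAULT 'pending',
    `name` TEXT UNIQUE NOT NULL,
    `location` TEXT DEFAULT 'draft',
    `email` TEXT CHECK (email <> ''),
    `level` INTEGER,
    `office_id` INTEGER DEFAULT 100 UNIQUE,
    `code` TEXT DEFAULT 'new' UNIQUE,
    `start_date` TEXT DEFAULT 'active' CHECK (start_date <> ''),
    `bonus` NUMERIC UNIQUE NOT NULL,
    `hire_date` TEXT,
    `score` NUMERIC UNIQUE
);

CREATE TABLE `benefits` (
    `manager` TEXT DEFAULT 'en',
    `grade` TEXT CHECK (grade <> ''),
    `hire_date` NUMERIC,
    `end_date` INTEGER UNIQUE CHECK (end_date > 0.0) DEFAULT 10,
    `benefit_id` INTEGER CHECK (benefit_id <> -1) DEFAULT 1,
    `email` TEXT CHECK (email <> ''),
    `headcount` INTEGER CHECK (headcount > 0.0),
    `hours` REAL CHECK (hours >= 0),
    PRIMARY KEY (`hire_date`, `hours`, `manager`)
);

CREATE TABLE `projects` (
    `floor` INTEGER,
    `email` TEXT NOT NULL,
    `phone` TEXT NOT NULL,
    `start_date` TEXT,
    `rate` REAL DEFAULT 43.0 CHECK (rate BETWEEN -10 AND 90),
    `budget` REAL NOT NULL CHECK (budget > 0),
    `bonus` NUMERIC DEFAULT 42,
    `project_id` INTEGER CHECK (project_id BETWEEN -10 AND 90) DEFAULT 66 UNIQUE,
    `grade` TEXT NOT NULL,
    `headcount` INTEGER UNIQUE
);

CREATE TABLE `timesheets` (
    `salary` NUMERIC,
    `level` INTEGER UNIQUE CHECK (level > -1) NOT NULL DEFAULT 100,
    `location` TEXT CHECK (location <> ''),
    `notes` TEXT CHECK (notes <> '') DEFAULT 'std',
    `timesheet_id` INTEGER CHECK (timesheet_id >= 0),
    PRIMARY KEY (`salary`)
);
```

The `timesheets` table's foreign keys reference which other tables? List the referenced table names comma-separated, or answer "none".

No column in timesheets has a REFERENCES clause.

none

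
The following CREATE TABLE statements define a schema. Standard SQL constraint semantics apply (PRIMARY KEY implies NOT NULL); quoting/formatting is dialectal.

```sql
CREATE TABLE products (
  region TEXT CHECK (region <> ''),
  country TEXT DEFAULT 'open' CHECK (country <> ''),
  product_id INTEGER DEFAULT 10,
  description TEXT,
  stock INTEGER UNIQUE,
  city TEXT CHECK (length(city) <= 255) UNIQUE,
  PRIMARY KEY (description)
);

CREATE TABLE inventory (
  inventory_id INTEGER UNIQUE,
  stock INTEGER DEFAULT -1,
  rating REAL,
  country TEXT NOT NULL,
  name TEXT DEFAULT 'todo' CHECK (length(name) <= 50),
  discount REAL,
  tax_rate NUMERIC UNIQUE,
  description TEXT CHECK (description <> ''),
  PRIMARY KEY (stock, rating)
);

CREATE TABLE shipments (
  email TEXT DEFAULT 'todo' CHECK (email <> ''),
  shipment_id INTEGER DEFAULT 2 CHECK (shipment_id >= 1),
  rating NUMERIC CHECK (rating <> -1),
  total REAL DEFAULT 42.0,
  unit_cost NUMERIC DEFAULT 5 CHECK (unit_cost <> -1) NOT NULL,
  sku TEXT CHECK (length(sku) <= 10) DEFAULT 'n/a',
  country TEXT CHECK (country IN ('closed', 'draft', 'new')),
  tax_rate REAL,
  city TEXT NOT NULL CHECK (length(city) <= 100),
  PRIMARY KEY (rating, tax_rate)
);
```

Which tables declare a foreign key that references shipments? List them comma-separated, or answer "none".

No REFERENCES clause anywhere in the schema names shipments.

none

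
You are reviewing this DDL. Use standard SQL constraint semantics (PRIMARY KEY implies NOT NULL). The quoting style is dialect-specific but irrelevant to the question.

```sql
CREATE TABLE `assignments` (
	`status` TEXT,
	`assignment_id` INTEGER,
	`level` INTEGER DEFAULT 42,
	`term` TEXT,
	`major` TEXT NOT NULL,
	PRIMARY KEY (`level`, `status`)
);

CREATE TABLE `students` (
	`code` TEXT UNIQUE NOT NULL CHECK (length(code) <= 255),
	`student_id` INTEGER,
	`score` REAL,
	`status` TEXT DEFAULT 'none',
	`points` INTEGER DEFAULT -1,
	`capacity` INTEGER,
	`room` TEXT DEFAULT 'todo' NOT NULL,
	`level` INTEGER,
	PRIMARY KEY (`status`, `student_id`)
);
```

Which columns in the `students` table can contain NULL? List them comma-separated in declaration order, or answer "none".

score, points, capacity, level

- code: declared NOT NULL → not nullable.
- student_id: part of the PRIMARY KEY, which implies NOT NULL → not nullable.
- score: no NOT NULL constraint applies → nullable.
- status: part of the PRIMARY KEY, which implies NOT NULL → not nullable.
- points: DEFAULT only fills an omitted column; an explicit NULL is still allowed → nullable.
- capacity: no NOT NULL constraint applies → nullable.
- room: declared NOT NULL → not nullable.
- level: no NOT NULL constraint applies → nullable.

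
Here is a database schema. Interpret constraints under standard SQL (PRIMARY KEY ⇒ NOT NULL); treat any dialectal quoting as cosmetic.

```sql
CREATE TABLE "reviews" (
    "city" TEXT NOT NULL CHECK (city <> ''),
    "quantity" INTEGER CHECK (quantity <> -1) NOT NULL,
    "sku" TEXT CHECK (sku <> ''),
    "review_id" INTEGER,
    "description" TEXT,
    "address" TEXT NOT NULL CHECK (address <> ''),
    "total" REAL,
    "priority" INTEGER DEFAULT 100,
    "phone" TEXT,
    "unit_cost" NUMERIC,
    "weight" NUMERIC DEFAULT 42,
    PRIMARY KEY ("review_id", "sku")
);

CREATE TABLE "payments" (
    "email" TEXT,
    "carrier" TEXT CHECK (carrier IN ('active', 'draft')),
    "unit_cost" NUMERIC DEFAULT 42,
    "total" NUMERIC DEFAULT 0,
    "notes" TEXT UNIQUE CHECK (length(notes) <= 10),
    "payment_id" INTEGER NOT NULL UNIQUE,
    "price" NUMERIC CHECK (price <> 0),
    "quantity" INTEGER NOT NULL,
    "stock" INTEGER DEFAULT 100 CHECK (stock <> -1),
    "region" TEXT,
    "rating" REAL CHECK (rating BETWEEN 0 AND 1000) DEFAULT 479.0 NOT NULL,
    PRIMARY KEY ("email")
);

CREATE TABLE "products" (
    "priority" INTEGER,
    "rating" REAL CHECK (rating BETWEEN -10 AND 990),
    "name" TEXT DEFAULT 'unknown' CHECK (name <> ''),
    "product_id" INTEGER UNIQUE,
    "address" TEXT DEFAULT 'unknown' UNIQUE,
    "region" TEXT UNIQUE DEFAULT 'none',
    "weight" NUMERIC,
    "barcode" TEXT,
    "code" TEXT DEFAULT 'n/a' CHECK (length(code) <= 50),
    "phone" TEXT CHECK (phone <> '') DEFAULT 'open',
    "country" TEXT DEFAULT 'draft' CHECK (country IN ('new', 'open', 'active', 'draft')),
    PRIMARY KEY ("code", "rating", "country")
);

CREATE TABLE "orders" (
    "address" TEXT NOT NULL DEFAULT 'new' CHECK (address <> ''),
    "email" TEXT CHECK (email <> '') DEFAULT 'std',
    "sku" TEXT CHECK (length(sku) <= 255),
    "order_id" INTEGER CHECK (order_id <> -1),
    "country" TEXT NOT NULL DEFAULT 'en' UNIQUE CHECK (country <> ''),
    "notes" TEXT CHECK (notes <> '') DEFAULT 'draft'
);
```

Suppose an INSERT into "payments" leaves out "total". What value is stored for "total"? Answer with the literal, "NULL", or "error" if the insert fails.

total has an explicit DEFAULT 0.
When the column is omitted from an INSERT, that default is used.

0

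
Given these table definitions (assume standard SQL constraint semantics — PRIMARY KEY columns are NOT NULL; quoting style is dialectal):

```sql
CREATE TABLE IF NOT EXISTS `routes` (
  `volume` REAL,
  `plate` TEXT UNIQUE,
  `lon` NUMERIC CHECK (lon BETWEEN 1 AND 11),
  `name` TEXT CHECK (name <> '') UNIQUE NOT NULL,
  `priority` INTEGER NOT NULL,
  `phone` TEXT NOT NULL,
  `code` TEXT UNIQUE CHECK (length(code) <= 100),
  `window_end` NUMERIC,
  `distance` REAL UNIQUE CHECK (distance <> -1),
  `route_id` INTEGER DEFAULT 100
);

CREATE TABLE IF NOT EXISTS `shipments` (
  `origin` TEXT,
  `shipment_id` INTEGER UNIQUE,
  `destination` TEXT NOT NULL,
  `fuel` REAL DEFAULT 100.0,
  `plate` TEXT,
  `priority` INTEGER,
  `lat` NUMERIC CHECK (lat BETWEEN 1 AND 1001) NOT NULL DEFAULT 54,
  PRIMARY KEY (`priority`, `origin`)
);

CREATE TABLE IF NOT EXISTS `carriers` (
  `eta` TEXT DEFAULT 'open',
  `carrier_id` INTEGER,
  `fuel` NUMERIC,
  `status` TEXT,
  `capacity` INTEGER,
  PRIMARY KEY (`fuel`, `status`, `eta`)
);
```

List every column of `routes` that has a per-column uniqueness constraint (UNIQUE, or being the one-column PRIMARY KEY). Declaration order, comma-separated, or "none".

plate, name, code, distance

- volume: no UNIQUE or single-column PK constraint.
- plate: declared UNIQUE → unique.
- lon: no UNIQUE or single-column PK constraint.
- name: declared UNIQUE → unique.
- priority: no UNIQUE or single-column PK constraint.
- phone: no UNIQUE or single-column PK constraint.
- code: declared UNIQUE → unique.
- window_end: no UNIQUE or single-column PK constraint.
- distance: declared UNIQUE → unique.
- route_id: no UNIQUE or single-column PK constraint.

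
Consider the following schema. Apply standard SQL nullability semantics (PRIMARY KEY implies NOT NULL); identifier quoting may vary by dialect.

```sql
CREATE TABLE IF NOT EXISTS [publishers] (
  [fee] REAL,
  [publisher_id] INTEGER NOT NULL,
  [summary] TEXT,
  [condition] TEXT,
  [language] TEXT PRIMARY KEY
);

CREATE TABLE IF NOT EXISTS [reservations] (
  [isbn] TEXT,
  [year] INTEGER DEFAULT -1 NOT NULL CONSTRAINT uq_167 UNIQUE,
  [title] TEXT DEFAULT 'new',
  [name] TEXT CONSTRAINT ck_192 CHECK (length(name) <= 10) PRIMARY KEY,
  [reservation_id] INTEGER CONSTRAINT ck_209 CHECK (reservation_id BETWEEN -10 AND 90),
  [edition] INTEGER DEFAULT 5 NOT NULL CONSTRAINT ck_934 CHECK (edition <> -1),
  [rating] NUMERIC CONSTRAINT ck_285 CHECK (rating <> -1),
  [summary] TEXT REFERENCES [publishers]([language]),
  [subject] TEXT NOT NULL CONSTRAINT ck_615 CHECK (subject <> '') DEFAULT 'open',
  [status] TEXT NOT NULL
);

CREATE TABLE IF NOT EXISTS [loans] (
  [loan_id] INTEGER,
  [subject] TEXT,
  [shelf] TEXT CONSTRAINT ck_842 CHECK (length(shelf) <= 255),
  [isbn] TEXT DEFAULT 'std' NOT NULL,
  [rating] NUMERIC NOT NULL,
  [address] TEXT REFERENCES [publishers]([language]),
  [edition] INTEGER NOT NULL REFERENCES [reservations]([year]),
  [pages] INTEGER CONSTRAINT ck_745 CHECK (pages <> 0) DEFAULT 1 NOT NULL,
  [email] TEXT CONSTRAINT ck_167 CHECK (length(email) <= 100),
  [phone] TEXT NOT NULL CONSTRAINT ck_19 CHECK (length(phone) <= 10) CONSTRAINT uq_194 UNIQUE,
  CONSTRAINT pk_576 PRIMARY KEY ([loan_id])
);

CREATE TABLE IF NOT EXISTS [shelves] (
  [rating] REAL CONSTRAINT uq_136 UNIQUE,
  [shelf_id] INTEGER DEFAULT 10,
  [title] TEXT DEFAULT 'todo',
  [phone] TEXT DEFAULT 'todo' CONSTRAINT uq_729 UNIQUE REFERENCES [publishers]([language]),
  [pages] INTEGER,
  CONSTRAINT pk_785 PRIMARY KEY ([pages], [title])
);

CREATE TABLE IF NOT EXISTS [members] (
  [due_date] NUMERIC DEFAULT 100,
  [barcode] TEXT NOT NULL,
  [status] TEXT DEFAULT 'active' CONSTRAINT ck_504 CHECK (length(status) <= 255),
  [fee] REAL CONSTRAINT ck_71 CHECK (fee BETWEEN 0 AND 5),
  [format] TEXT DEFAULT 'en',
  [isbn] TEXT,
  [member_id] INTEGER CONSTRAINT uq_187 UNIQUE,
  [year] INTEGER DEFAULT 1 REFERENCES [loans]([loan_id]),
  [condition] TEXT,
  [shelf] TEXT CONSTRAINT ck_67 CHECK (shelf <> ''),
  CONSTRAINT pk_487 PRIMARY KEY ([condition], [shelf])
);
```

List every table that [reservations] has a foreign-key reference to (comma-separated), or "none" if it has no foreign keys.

- summary REFERENCES publishers(language).

publishers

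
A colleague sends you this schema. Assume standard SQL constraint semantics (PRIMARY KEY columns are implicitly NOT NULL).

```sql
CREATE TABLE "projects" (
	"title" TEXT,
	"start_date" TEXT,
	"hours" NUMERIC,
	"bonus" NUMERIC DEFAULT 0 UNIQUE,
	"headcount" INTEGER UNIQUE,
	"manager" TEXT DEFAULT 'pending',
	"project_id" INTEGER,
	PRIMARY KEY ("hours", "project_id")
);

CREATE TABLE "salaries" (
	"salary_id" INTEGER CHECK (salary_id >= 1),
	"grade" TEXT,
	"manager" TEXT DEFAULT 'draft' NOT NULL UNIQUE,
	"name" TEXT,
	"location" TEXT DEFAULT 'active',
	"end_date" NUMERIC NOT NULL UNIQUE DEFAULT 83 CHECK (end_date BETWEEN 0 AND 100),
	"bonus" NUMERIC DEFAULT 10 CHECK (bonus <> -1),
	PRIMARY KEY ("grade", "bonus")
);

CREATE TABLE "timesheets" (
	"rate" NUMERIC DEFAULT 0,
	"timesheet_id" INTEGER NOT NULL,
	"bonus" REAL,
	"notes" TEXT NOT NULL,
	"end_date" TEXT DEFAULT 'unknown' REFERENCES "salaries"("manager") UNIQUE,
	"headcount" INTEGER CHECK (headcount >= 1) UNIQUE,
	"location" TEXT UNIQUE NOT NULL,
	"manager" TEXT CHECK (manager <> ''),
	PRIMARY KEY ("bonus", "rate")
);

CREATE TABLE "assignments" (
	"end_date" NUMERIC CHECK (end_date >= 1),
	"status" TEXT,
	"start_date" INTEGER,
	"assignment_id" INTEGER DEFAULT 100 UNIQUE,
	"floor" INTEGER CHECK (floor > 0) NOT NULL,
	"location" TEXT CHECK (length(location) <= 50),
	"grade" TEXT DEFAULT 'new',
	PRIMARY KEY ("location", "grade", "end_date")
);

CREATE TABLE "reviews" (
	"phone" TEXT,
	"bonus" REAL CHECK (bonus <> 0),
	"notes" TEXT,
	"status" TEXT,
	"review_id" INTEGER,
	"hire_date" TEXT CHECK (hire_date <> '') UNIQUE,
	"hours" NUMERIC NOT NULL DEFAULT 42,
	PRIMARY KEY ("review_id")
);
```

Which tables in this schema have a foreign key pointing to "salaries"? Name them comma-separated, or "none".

timesheets

- timesheets.end_date references salaries(manager).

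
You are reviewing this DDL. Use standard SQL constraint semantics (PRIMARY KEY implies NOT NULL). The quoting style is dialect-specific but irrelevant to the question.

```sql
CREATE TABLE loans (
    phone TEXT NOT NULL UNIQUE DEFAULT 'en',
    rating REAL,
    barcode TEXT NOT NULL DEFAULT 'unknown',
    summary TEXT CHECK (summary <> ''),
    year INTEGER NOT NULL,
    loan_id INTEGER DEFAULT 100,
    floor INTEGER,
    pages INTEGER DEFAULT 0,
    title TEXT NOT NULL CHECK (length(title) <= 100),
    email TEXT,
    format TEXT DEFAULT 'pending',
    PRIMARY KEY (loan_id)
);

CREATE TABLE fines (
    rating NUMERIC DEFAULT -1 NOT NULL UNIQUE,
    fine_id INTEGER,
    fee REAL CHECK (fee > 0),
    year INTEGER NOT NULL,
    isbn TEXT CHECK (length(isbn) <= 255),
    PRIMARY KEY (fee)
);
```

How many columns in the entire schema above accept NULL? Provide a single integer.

8

loans: 6 nullable (rating, summary, floor, pages, email, format — PK (loan_id) and explicit NOT NULL columns excluded).
fines: 2 nullable (fine_id, isbn — PK (fee) and explicit NOT NULL columns excluded).
Total: 6 + 2 = 8.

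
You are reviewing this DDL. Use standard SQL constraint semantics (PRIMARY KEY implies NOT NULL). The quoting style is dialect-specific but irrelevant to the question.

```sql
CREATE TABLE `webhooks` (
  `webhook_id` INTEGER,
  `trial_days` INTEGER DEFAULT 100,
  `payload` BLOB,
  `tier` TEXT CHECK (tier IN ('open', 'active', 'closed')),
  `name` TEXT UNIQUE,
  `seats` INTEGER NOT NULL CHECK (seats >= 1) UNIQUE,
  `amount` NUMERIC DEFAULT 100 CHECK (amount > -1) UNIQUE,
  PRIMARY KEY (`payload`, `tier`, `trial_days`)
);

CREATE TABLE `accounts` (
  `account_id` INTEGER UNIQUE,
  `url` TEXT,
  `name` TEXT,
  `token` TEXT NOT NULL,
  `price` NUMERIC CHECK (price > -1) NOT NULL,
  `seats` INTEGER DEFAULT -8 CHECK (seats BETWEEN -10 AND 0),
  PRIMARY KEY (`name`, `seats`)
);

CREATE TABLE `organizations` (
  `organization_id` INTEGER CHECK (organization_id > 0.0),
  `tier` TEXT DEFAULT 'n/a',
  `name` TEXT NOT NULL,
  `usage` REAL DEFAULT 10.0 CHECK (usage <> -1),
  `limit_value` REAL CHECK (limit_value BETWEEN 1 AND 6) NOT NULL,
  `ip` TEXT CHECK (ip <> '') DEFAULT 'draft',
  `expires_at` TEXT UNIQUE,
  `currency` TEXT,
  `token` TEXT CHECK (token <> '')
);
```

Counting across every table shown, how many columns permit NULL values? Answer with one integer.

12

webhooks: 3 nullable (webhook_id, name, amount — PK (payload, tier, trial_days) and explicit NOT NULL columns excluded).
accounts: 2 nullable (account_id, url — PK (name, seats) and explicit NOT NULL columns excluded).
organizations: 7 nullable (organization_id, tier, usage, ip, expires_at, currency, token — PK none and explicit NOT NULL columns excluded).
Total: 3 + 2 + 7 = 12.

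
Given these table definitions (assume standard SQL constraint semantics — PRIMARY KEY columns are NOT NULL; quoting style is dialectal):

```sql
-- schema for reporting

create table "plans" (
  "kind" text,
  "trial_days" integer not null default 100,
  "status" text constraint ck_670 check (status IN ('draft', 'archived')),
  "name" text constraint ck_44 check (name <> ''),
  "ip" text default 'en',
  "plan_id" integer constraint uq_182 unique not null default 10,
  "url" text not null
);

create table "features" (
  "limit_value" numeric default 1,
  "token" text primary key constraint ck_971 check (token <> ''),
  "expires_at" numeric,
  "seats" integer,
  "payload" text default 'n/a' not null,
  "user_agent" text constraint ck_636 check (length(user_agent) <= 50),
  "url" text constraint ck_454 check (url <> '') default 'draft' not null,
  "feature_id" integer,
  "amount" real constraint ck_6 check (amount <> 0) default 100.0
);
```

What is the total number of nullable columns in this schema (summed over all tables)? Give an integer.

10

plans: 4 nullable (kind, status, name, ip — PK none and explicit NOT NULL columns excluded).
features: 6 nullable (limit_value, expires_at, seats, user_agent, feature_id, amount — PK (token) and explicit NOT NULL columns excluded).
Total: 4 + 6 = 10.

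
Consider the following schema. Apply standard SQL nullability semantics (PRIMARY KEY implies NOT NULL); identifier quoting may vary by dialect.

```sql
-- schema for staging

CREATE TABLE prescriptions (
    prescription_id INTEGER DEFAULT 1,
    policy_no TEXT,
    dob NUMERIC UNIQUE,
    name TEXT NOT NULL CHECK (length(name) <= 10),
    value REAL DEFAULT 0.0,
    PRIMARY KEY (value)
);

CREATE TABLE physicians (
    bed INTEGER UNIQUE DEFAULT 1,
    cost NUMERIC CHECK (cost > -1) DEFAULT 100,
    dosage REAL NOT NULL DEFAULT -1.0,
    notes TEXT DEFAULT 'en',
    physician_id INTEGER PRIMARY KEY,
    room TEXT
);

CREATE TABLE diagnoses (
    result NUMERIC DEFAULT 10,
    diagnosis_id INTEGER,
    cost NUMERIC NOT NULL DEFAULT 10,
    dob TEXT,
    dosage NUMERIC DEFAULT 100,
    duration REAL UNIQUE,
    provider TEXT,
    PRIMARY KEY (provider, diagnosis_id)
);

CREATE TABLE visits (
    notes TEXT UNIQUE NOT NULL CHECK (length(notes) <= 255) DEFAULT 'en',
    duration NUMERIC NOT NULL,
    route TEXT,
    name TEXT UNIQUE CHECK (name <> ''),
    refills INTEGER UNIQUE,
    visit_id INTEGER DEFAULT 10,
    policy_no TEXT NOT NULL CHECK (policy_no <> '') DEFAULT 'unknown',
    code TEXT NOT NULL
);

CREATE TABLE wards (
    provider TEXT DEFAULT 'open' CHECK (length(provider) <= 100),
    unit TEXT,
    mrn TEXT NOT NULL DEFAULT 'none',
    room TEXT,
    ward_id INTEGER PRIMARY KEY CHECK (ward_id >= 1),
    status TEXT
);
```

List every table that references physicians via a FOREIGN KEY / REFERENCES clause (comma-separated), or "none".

none

No REFERENCES clause anywhere in the schema names physicians.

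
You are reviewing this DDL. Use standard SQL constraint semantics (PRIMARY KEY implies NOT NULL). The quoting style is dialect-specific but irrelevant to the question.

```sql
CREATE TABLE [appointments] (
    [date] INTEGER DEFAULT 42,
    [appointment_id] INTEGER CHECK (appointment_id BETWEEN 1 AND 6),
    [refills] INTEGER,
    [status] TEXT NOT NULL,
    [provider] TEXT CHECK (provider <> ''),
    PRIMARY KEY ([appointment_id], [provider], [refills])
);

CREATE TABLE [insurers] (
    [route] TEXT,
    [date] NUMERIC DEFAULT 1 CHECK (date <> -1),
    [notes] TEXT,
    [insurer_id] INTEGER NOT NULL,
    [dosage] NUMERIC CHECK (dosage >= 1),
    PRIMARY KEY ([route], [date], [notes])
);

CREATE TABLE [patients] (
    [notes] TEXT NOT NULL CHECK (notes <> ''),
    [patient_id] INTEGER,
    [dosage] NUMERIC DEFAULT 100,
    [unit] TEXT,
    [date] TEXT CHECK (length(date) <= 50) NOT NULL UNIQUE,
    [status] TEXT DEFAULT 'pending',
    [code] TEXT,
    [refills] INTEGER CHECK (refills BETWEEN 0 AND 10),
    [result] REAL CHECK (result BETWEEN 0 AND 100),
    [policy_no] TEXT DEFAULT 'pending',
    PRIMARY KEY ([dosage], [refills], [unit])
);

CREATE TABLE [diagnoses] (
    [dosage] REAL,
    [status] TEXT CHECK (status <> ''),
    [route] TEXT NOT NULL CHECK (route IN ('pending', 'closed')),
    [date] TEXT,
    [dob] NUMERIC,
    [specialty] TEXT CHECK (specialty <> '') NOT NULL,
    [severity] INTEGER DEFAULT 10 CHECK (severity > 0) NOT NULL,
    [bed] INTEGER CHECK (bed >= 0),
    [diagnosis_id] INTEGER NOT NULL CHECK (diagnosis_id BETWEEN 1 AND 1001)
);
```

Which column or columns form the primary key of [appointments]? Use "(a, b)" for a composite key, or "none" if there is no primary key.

(appointment_id, provider, refills)

A table-level PRIMARY KEY clause names 3 columns: appointment_id, provider, refills.
This is a composite key — the combination is unique, not each column individually.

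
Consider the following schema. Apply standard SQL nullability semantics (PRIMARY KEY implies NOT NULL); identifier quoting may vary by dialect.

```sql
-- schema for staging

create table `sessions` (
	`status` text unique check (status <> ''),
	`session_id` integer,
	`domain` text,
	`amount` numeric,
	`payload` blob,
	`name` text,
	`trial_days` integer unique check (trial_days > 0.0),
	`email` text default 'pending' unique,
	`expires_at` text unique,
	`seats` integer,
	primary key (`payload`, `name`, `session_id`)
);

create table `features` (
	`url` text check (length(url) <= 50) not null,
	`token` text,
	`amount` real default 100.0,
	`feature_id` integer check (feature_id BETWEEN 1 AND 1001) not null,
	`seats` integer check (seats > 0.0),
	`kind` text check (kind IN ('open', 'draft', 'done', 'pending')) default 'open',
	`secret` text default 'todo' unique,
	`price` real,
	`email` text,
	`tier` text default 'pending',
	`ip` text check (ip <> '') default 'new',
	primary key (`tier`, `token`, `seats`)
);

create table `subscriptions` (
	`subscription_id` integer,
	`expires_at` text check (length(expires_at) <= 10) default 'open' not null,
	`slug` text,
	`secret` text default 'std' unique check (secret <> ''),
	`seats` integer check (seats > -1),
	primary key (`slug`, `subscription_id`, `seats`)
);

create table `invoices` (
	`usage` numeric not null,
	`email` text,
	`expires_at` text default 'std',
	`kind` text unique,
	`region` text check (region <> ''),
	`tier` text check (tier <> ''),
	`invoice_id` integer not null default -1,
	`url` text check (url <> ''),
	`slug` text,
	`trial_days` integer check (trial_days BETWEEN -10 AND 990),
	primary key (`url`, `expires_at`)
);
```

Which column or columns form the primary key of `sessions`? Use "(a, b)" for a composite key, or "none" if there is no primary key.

(payload, name, session_id)

A table-level PRIMARY KEY clause names 3 columns: payload, name, session_id.
This is a composite key — the combination is unique, not each column individually.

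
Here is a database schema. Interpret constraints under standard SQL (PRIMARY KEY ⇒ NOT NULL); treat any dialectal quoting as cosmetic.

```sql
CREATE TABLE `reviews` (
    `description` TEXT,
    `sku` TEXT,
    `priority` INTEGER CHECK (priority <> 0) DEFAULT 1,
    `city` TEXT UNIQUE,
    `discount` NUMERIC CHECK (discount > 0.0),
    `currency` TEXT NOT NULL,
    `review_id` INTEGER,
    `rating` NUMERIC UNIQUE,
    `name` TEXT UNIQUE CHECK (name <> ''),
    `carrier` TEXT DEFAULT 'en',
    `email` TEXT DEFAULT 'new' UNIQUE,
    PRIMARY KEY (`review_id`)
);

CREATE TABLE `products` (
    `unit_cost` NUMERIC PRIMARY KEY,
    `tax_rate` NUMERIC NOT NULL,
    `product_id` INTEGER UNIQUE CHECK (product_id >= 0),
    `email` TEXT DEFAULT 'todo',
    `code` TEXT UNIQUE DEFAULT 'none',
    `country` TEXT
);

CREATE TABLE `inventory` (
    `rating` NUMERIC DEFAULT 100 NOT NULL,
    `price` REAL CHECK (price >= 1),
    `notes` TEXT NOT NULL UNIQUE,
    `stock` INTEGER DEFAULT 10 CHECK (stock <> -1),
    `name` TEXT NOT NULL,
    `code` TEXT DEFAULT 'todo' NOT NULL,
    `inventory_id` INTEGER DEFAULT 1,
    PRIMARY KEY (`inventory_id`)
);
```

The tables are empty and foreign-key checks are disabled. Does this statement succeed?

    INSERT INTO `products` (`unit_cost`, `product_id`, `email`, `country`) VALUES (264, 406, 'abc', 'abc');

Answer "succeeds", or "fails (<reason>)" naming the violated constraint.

fails (NOT NULL on tax_rate)

tax_rate is omitted from the column list and has no DEFAULT, so it would receive NULL.
But tax_rate is declared NOT NULL.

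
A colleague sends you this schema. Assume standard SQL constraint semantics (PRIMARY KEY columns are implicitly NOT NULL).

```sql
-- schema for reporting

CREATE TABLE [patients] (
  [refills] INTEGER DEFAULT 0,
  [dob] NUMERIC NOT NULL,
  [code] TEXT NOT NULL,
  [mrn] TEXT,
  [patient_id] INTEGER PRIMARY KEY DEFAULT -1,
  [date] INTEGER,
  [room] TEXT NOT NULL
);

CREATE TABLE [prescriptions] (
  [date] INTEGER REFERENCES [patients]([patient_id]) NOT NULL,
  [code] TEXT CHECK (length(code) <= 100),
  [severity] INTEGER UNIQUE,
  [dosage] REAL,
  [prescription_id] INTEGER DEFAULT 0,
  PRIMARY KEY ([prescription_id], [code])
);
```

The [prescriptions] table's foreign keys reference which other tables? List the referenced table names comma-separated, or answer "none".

- date REFERENCES patients(patient_id).

patients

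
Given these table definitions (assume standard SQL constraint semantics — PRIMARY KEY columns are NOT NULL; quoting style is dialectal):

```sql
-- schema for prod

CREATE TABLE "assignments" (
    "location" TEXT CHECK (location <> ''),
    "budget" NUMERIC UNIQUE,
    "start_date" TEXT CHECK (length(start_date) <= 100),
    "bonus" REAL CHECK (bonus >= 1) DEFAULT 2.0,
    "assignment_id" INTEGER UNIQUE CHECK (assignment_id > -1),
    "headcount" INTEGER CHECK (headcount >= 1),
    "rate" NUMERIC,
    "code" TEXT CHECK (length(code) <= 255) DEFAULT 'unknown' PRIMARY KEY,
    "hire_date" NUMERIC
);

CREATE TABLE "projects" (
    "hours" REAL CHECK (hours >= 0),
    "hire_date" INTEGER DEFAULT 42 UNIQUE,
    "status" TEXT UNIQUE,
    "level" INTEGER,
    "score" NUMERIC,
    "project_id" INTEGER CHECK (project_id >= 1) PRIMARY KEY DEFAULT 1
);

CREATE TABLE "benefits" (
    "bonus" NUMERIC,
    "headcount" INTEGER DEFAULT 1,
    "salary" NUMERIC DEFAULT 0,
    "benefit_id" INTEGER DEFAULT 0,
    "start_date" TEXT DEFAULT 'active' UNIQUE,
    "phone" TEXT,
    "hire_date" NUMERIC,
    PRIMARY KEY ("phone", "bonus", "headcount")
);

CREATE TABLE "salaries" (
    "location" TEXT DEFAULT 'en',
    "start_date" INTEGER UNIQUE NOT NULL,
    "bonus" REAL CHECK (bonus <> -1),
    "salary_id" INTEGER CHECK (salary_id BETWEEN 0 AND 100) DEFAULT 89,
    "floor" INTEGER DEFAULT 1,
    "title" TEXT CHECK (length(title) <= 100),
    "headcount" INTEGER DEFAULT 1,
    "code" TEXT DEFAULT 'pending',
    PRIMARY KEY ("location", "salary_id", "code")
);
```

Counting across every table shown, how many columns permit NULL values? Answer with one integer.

21

assignments: 8 nullable (location, budget, start_date, bonus, assignment_id, headcount, rate, hire_date — PK (code) and explicit NOT NULL columns excluded).
projects: 5 nullable (hours, hire_date, status, level, score — PK (project_id) and explicit NOT NULL columns excluded).
benefits: 4 nullable (salary, benefit_id, start_date, hire_date — PK (phone, bonus, headcount) and explicit NOT NULL columns excluded).
salaries: 4 nullable (bonus, floor, title, headcount — PK (location, salary_id, code) and explicit NOT NULL columns excluded).
Total: 8 + 5 + 4 + 4 = 21.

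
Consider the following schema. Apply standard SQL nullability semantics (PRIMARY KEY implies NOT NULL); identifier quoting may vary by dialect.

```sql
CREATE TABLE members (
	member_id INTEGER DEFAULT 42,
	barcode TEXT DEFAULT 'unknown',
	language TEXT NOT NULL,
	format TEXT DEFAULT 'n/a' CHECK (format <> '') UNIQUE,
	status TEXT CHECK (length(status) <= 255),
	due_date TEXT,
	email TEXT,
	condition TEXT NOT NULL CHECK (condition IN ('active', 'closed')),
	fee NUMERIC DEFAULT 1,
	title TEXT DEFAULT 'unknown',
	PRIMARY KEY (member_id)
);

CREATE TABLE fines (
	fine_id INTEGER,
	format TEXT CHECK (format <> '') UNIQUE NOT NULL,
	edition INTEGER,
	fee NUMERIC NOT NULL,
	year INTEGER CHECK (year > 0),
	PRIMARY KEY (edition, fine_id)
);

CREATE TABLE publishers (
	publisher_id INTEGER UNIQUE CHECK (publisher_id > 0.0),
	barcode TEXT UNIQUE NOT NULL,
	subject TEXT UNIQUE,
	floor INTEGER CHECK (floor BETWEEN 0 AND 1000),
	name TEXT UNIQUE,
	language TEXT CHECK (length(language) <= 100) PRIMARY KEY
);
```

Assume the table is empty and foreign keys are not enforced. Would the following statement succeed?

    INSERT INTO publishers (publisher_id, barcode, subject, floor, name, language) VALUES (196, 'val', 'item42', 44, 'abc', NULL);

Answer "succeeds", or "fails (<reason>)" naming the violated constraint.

language is explicitly set to NULL, but language is part of the PRIMARY KEY (implied NOT NULL).

fails (NOT NULL on language)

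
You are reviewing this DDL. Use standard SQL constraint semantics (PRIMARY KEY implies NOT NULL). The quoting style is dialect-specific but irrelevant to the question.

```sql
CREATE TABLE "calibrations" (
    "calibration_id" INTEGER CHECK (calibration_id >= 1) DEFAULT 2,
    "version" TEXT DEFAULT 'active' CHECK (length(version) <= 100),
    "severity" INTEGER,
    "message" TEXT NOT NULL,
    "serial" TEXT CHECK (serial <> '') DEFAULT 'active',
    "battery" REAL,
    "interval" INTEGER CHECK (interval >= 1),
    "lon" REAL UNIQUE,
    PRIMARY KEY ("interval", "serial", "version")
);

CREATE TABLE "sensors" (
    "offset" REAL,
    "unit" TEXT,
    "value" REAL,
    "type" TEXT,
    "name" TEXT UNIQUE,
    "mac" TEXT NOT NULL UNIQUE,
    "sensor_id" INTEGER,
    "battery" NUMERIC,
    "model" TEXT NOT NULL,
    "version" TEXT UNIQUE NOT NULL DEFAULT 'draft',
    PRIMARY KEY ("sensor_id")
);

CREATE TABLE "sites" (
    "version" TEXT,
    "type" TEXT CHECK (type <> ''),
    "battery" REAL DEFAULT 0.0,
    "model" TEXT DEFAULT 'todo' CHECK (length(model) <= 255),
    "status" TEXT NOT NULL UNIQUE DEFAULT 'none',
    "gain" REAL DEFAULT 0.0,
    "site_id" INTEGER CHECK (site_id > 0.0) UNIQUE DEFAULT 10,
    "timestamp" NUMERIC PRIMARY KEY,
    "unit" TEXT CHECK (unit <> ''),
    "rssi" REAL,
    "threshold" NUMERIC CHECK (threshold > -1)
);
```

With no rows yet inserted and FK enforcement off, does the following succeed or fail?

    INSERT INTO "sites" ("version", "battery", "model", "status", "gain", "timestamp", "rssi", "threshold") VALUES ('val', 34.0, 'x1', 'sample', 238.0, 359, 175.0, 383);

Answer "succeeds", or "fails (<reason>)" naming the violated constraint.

succeeds

NOT NULL columns: status is supplied; timestamp is supplied.
CHECK constraints: 'x1' satisfies (length(model) <= 255); 383 satisfies (threshold > -1).
No constraint is violated.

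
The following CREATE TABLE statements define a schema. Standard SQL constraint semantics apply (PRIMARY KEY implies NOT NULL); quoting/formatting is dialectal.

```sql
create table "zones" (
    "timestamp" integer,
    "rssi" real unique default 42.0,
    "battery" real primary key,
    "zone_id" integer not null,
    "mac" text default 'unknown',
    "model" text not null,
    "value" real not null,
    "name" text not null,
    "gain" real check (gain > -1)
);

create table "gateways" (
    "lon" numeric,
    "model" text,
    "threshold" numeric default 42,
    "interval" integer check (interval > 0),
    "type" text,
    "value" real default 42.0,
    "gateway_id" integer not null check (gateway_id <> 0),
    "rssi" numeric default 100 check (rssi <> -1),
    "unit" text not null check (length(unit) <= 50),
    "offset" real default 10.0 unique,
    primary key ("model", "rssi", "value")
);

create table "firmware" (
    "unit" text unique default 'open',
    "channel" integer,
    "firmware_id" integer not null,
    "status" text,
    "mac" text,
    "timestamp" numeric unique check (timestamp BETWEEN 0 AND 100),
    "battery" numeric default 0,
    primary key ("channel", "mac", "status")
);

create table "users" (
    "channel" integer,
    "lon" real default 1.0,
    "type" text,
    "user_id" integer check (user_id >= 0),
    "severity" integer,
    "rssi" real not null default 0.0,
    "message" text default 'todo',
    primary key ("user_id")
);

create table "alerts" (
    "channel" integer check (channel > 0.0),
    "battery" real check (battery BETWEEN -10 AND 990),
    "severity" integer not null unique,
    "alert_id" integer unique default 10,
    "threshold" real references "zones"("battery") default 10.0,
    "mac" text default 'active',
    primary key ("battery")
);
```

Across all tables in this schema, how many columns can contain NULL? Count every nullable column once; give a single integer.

21

zones: 4 nullable (timestamp, rssi, mac, gain — PK (battery) and explicit NOT NULL columns excluded).
gateways: 5 nullable (lon, threshold, interval, type, offset — PK (model, rssi, value) and explicit NOT NULL columns excluded).
firmware: 3 nullable (unit, timestamp, battery — PK (channel, mac, status) and explicit NOT NULL columns excluded).
users: 5 nullable (channel, lon, type, severity, message — PK (user_id) and explicit NOT NULL columns excluded).
alerts: 4 nullable (channel, alert_id, threshold, mac — PK (battery) and explicit NOT NULL columns excluded).
Total: 4 + 5 + 3 + 5 + 4 = 21.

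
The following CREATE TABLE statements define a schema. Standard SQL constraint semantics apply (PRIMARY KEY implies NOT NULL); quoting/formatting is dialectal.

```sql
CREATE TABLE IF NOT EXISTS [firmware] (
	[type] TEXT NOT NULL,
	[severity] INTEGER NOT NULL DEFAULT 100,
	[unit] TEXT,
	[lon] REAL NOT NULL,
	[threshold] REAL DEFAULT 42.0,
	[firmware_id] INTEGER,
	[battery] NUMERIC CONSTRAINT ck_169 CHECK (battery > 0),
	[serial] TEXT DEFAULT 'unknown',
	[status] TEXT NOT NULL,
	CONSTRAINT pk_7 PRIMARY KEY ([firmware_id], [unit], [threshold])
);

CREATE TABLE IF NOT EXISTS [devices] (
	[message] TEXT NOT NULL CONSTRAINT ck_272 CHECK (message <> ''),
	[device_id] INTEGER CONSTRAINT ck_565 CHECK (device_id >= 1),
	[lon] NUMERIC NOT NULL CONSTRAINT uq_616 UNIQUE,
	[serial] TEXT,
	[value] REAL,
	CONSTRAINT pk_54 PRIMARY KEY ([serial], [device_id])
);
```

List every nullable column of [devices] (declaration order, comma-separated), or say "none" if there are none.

- message: declared NOT NULL → not nullable.
- device_id: part of the PRIMARY KEY, which implies NOT NULL → not nullable.
- lon: declared NOT NULL → not nullable.
- serial: part of the PRIMARY KEY, which implies NOT NULL → not nullable.
- value: no NOT NULL constraint applies → nullable.

value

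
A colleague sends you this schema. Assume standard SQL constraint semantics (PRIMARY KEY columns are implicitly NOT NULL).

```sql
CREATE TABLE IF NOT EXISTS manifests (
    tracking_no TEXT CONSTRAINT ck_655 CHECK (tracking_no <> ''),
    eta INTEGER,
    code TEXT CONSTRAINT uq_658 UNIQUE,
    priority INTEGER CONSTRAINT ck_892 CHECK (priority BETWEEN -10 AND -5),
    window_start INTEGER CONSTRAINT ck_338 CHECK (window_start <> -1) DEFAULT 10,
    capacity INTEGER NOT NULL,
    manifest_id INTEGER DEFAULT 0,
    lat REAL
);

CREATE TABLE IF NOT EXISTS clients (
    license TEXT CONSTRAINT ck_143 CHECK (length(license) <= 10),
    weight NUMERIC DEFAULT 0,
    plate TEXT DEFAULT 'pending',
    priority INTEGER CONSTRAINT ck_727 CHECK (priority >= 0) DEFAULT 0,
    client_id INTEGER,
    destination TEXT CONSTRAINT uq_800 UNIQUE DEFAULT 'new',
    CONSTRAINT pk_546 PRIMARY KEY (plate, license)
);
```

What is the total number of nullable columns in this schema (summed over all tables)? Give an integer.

11

manifests: 7 nullable (tracking_no, eta, code, priority, window_start, manifest_id, lat — PK none and explicit NOT NULL columns excluded).
clients: 4 nullable (weight, priority, client_id, destination — PK (plate, license) and explicit NOT NULL columns excluded).
Total: 7 + 4 = 11.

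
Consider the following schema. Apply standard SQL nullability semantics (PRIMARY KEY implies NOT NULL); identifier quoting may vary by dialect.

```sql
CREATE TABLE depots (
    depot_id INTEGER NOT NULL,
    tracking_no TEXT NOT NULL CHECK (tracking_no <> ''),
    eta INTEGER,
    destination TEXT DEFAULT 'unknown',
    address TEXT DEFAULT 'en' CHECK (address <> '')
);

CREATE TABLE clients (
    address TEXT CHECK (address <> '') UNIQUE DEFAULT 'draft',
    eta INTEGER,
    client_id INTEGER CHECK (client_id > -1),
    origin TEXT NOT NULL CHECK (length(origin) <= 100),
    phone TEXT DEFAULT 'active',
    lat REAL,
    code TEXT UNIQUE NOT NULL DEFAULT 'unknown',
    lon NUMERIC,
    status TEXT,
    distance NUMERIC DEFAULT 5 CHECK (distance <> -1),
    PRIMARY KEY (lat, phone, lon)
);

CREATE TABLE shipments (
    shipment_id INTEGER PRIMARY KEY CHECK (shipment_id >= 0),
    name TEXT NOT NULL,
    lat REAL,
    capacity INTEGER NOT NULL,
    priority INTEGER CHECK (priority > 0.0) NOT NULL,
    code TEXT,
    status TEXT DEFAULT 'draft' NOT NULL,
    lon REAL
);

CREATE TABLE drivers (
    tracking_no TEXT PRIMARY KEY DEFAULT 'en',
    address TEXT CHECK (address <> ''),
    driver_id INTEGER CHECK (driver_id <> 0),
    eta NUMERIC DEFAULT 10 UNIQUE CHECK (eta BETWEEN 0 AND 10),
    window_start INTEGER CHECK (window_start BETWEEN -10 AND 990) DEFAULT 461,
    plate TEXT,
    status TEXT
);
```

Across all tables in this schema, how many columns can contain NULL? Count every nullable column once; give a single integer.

depots: 3 nullable (eta, destination, address — PK none and explicit NOT NULL columns excluded).
clients: 5 nullable (address, eta, client_id, status, distance — PK (lat, phone, lon) and explicit NOT NULL columns excluded).
shipments: 3 nullable (lat, code, lon — PK (shipment_id) and explicit NOT NULL columns excluded).
drivers: 6 nullable (address, driver_id, eta, window_start, plate, status — PK (tracking_no) and explicit NOT NULL columns excluded).
Total: 3 + 5 + 3 + 6 = 17.

17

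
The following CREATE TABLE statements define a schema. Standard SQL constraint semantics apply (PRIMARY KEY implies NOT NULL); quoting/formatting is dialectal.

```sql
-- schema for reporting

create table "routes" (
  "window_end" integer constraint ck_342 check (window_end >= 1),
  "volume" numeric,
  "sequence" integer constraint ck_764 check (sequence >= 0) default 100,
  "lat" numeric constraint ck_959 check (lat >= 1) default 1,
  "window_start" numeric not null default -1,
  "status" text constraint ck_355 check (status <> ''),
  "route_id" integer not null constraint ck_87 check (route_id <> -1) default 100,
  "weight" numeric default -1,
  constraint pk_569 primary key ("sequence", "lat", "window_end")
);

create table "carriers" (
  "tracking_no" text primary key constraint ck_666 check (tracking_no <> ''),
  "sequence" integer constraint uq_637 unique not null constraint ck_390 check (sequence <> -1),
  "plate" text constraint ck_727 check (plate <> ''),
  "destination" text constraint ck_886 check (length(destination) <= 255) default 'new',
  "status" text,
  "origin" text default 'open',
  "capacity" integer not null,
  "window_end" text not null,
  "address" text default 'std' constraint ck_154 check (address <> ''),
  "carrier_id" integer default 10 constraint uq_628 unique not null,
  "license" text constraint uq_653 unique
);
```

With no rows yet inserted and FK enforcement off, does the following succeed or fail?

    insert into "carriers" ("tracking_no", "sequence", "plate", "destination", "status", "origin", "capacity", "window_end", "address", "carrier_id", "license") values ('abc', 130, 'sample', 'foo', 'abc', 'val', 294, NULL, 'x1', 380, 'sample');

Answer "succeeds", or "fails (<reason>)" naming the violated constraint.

window_end is explicitly set to NULL, but window_end is declared NOT NULL.

fails (NOT NULL on window_end)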